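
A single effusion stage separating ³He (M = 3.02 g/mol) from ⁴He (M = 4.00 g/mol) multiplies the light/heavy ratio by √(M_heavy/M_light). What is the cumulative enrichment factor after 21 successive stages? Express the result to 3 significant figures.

19.1

Overall factor = α^21 with α = √(4.00/3.02), i.e. (4.00/3.02)^(21/2).
= 1.32450^(21/2) = 19.1.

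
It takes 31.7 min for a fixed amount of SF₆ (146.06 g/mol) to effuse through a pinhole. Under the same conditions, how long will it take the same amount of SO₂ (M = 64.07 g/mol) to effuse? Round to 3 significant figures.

Since effusion rate ∝ 1/√M, t_SO₂/t_SF₆ = √(M_SO₂/M_SF₆) = √(64.07/146.06) = √0.4387 = 0.6623.
So the time for SO₂ is 31.7 × 0.6623 = 21.0 min.

21.0 min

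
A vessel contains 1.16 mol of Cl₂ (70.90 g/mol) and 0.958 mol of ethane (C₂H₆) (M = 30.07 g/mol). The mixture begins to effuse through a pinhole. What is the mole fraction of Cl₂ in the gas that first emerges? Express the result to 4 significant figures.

0.4409

Rate_i ∝ x_i/√M_i (Graham's law weighted by mole fraction), so the effusate composition follows n_i/√M_i.
So x_Cl₂ in the escaping gas = (n_Cl₂/√M_Cl₂) / Σ(n_i/√M_i)
= (1.16/√70.90) / (1.16/√70.90 + 0.958/√30.07) = 0.1378/(0.1378 + 0.1747) = 0.4409.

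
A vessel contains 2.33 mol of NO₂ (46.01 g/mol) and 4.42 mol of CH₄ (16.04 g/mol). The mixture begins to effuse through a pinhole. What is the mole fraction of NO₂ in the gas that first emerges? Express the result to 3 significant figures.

Rate_i ∝ x_i/√M_i (Graham's law weighted by mole fraction), so the effusate composition follows n_i/√M_i.
Mole fraction of NO₂ in the effusate = (n_NO₂/√M_NO₂) / (n_NO₂/√M_NO₂ + n_CH₄/√M_CH₄)
= (2.33/√46.01) / (2.33/√46.01 + 4.42/√16.04) = 0.3435/(0.3435 + 1.104) = 0.237.

0.237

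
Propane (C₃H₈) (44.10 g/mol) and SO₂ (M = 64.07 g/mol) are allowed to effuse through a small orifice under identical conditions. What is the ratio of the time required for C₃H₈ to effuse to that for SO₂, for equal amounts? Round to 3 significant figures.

0.830

From Graham's law, t_C₃H₈/t_SO₂ = √(M_C₃H₈/M_SO₂) = √(44.10/64.07) = √0.6883 = 0.830.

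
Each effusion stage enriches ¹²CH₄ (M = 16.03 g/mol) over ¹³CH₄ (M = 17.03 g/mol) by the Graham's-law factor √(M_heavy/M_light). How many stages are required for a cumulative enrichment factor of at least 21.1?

101

With α = √(17.03/16.03) per stage, ln α = ½ ln(1.06238) = 0.03026.
Need α^N ≥ 21.1 ⇒ N ≥ ln(21.1) / ln α = 3.049 / 0.03026 = 100.78.
Rounding up, N = 101 stages.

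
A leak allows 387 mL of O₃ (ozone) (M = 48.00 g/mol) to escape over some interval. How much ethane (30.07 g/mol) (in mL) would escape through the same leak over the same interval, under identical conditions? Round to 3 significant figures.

489 mL

Graham's law gives rate_C₂H₆/rate_O₃ = √(M_O₃/M_C₂H₆) = √(48.00/30.07) = √1.596 = 1.263.
So the volume for C₂H₆ is 387 × 1.263 = 489 mL.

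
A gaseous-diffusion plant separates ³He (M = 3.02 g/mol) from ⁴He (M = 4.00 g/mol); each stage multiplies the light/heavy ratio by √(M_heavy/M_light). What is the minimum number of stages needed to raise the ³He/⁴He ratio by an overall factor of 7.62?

15

Single-stage factor α = √(4.00/3.02), so ln α = ½ ln(1.32450) = 0.1405.
Need α^N ≥ 7.62 ⇒ N ≥ ln(7.62) / ln α = 2.031 / 0.1405 = 14.45.
So at least 15 stages are needed.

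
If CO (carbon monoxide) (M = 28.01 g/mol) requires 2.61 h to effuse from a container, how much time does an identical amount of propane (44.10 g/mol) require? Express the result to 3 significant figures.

Since effusion rate ∝ 1/√M, t_C₃H₈/t_CO = √(M_C₃H₈/M_CO) = √(44.10/28.01) = √1.574 = 1.255.
So the time for C₃H₈ is 2.61 × 1.255 = 3.27 h.

3.27 h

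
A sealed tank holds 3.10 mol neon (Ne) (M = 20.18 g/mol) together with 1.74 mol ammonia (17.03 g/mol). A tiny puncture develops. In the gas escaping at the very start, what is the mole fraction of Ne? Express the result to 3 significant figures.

Each component's effusion rate ∝ (its partial pressure)·(1/√M) ∝ n_i/√M_i.
Mole fraction of Ne in the effusate = (n_Ne/√M_Ne) / (n_Ne/√M_Ne + n_NH₃/√M_NH₃)
= (3.10/√20.18) / (3.10/√20.18 + 1.74/√17.03) = 0.6901/(0.6901 + 0.4216) = 0.621.

0.621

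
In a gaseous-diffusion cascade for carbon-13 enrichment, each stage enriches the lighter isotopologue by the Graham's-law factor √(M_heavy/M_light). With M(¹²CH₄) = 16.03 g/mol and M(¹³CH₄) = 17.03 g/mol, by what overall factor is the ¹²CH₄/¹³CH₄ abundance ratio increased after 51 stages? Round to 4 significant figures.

4.679

Overall factor = α^51 with α = √(17.03/16.03), i.e. (17.03/16.03)^(51/2).
= 1.06238^(51/2) = 4.679.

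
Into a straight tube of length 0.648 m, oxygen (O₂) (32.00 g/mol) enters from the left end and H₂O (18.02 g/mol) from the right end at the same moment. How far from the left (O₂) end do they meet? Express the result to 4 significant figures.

0.2778 m

The fronts meet when d_O₂ + d_H₂O = L with d_O₂/d_H₂O = √(M_H₂O/M_O₂) (Graham's law). Here √(M_H₂O/M_O₂) = √(18.02/32.00) = 0.7504.
With d_O₂ + d_H₂O = 0.648 m, d_H₂O = 0.648/(1 + 0.7504) = 0.3702 m.
d_O₂ = 0.648 − 0.3702 = 0.2778 m.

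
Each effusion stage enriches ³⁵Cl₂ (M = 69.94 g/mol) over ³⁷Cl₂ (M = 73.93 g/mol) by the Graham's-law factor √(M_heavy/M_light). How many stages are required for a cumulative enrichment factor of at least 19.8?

With α = √(73.93/69.94) per stage, ln α = ½ ln(1.05705) = 0.02774.
Need α^N ≥ 19.8 ⇒ N ≥ ln(19.8) / ln α = 2.986 / 0.02774 = 107.63.
Minimum whole number of stages: N = 108.

108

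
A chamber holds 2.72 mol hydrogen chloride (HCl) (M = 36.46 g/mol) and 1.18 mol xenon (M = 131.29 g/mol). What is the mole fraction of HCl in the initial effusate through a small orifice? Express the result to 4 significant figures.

The effusion rate of species i is ∝ p_i/√M_i ∝ n_i/√M_i.
x_HCl(eff) = (n_HCl/√M_HCl) / (n_HCl/√M_HCl + n_Xe/√M_Xe)
= (2.72/√36.46) / (2.72/√36.46 + 1.18/√131.29) = 0.4505/(0.4505 + 0.1030) = 0.8139.

0.8139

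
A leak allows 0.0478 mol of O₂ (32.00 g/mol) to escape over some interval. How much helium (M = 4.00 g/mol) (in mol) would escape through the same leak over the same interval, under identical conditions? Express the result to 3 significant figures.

Using Graham's law: rate_He/rate_O₂ = √(M_O₂/M_He) = √(32.00/4.00) = √8.000 = 2.828.
So the amount for He is 0.0478 × 2.828 = 0.135 mol.

0.135 mol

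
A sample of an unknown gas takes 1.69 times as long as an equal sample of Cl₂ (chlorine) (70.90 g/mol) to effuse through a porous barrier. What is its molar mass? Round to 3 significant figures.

202 g/mol

From Graham's law, t_X/t_Cl₂ = √(M_X/M_Cl₂).
1.69 = √(M_X/70.90)
M_X = 70.90 × 1.69² = 70.90 × 2.856 = 202 g/mol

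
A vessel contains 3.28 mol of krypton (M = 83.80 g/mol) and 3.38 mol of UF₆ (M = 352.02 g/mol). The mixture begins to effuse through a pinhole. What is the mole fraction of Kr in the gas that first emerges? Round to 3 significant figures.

Effusion rate of each component ∝ n_i/√M_i (partial pressure × 1/√M).
x_Kr(eff) = (n_Kr/√M_Kr) / (n_Kr/√M_Kr + n_UF₆/√M_UF₆)
= (3.28/√83.80) / (3.28/√83.80 + 3.38/√352.02) = 0.3583/(0.3583 + 0.1801) = 0.665.

0.665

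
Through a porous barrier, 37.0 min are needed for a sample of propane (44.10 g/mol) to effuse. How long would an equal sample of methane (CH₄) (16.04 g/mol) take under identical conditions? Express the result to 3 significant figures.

22.3 min

From Graham's law, t_CH₄/t_C₃H₈ = √(M_CH₄/M_C₃H₈) = √(16.04/44.10) = √0.3637 = 0.6031.
So the time for CH₄ is 37.0 × 0.6031 = 22.3 min.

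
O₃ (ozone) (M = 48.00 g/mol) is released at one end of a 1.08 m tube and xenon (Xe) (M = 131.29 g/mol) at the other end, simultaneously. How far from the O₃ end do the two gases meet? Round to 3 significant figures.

Graham's law gives d_O₃/d_Xe = rate_O₃/rate_Xe = √(M_Xe/M_O₃) = √(131.29/48.00) = 1.654.
With d_O₃ + d_Xe = 1.08 m, d_Xe = 1.08/(1 + 1.654) = 0.4070 m.
d_O₃ = 1.08 − 0.4070 = 0.673 m.

0.673 m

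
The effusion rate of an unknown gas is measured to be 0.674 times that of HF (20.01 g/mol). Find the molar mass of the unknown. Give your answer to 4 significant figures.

44.05 g/mol

By Graham's law, rate_X/rate_HF = √(M_HF/M_X).
0.674 = √(20.01/M_X)
M_X = 20.01 / 0.674² = 20.01 / 0.4543 = 44.05 g/mol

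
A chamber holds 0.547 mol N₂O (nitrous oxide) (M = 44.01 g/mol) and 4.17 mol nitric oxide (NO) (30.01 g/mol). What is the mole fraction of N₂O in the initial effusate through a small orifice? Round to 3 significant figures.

0.0977

Each component's effusion rate ∝ (its partial pressure)·(1/√M) ∝ n_i/√M_i.
x_N₂O(eff) = (n_N₂O/√M_N₂O) / (n_N₂O/√M_N₂O + n_NO/√M_NO)
= (0.547/√44.01) / (0.547/√44.01 + 4.17/√30.01) = 0.08245/(0.08245 + 0.7612) = 0.0977.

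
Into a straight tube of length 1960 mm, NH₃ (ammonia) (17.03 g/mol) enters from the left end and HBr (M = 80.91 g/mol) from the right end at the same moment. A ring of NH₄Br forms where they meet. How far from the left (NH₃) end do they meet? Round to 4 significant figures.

The fronts meet when d_NH₃ + d_HBr = L with d_NH₃/d_HBr = √(M_HBr/M_NH₃) (Graham's law). Here √(M_HBr/M_NH₃) = √(80.91/17.03) = 2.180.
With d_NH₃ + d_HBr = 1960 mm, d_HBr = 1960/(1 + 2.180) = 616.4 mm.
d_NH₃ = 1960 − 616.4 = 1344 mm.

1344 mm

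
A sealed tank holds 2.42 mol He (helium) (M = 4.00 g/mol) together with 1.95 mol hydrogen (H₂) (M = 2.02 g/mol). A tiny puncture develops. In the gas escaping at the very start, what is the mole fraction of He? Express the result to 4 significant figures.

0.4686

Rate_i ∝ x_i/√M_i (Graham's law weighted by mole fraction), so the effusate composition follows n_i/√M_i.
x_He(eff) = (n_He/√M_He) / (n_He/√M_He + n_H₂/√M_H₂)
= (2.42/√4.00) / (2.42/√4.00 + 1.95/√2.02) = 1.210/(1.210 + 1.372) = 0.4686.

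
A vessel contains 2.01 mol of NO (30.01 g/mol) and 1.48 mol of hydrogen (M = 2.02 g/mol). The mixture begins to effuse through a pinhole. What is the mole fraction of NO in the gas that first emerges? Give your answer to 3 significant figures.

Rate_i ∝ x_i/√M_i (Graham's law weighted by mole fraction), so the effusate composition follows n_i/√M_i.
x_NO(eff) = (n_NO/√M_NO) / (n_NO/√M_NO + n_H₂/√M_H₂)
= (2.01/√30.01) / (2.01/√30.01 + 1.48/√2.02) = 0.3669/(0.3669 + 1.041) = 0.261.

0.261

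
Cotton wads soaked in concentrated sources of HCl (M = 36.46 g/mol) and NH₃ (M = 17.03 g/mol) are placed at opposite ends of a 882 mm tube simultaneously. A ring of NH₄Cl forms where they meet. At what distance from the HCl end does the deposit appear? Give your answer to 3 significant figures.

358 mm

Graham's law gives d_HCl/d_NH₃ = rate_HCl/rate_NH₃ = √(M_NH₃/M_HCl) = √(17.03/36.46) = 0.6834.
With d_HCl + d_NH₃ = 882 mm, d_NH₃ = 882/(1 + 0.6834) = 523.9 mm.
d_HCl = 882 − 523.9 = 358 mm.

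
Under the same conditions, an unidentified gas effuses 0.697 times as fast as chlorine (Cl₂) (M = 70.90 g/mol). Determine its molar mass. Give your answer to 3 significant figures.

Using Graham's law: rate_X/rate_Cl₂ = √(M_Cl₂/M_X).
0.697 = √(70.90/M_X)
M_X = 70.90 / 0.697² = 70.90 / 0.4858 = 146 g/mol

146 g/mol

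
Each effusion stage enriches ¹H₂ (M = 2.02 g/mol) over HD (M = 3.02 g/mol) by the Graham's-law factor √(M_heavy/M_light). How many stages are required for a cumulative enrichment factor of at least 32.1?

With α = √(3.02/2.02) per stage, ln α = ½ ln(1.49505) = 0.2011.
Need α^N ≥ 32.1 ⇒ N ≥ ln(32.1) / ln α = 3.469 / 0.2011 = 17.25.
So at least 18 stages are needed.

18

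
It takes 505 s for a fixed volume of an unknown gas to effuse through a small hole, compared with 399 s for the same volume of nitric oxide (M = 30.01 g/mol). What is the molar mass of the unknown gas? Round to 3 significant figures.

48.1 g/mol

Using Graham's law: t_X/t_NO = √(M_X/M_NO).
505/399 = 1.266 = √(M_X/30.01)
M_X = 30.01 × 1.266² = 30.01 × 1.602 = 48.1 g/mol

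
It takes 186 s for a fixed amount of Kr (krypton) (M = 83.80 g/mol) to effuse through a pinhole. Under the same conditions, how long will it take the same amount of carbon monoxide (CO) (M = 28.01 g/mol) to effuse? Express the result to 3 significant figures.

By Graham's law, t_CO/t_Kr = √(M_CO/M_Kr) = √(28.01/83.80) = √0.3342 = 0.5781.
So the time for CO is 186 × 0.5781 = 108 s.

108 s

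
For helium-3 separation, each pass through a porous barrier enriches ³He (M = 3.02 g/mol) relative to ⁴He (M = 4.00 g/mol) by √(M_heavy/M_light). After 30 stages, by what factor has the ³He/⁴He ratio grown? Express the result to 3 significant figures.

67.7

After 30 stages the ratio has grown by (√(4.00/3.02))^30 = (4.00/3.02)^(30/2).
= 1.32450^15 = 67.7.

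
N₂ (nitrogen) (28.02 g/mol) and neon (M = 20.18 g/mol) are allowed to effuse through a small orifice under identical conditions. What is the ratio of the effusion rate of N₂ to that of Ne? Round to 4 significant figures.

By Graham's law, rate_N₂/rate_Ne = √(M_Ne/M_N₂) = √(20.18/28.02) = √0.7202 = 0.8486.

0.8486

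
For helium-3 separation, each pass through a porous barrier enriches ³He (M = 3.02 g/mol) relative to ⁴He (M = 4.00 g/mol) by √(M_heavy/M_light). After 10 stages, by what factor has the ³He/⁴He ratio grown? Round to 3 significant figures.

4.08

Overall factor = α^10 with α = √(4.00/3.02), i.e. (4.00/3.02)^(10/2).
= 1.32450^5 = 4.08.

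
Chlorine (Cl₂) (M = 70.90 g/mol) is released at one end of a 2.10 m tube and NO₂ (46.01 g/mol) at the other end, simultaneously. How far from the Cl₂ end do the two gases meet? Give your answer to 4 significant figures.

0.9369 m

The fronts meet when d_Cl₂ + d_NO₂ = L with d_Cl₂/d_NO₂ = √(M_NO₂/M_Cl₂) (Graham's law). Here √(M_NO₂/M_Cl₂) = √(46.01/70.90) = 0.8056.
With d_Cl₂ + d_NO₂ = 2.10 m, d_NO₂ = 2.10/(1 + 0.8056) = 1.163 m.
d_Cl₂ = 2.10 − 1.163 = 0.9369 m.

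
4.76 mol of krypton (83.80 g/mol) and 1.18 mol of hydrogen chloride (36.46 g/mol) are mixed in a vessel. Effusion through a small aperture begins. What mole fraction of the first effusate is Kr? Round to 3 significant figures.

0.727

Rate_i ∝ x_i/√M_i (Graham's law weighted by mole fraction), so the effusate composition follows n_i/√M_i.
Mole fraction of Kr in the effusate = (n_Kr/√M_Kr) / (n_Kr/√M_Kr + n_HCl/√M_HCl)
= (4.76/√83.80) / (4.76/√83.80 + 1.18/√36.46) = 0.5200/(0.5200 + 0.1954) = 0.727.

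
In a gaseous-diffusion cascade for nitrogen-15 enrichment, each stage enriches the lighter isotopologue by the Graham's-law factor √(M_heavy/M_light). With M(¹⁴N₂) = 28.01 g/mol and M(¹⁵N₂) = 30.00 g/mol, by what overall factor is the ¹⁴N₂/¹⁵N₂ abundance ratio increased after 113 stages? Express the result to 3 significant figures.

Each stage multiplies the ratio by α = √(30.00/28.01), so after 113 stages the overall factor is α^113 = (30.00/28.01)^(113/2).
= 1.07105^(113/2) = 48.3.

48.3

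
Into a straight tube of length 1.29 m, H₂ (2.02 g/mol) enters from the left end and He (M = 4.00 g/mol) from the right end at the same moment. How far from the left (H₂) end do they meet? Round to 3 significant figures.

0.754 m

The fronts meet when d_H₂ + d_He = L with d_H₂/d_He = √(M_He/M_H₂) (Graham's law). Here √(M_He/M_H₂) = √(4.00/2.02) = 1.407.
With d_H₂ + d_He = 1.29 m, d_He = 1.29/(1 + 1.407) = 0.5359 m.
d_H₂ = 1.29 − 0.5359 = 0.754 m.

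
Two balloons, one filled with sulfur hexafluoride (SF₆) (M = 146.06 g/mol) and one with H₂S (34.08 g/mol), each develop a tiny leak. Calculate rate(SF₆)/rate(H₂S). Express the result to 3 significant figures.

Using Graham's law: rate_SF₆/rate_H₂S = √(M_H₂S/M_SF₆) = √(34.08/146.06) = √0.2333 = 0.483.

0.483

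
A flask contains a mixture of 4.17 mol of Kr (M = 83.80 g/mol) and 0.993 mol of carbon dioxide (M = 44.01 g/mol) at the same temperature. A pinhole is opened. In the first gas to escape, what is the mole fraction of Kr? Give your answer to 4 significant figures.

0.7527

The effusion rate of species i is ∝ p_i/√M_i ∝ n_i/√M_i.
Mole fraction of Kr in the effusate = (n_Kr/√M_Kr) / (n_Kr/√M_Kr + n_CO₂/√M_CO₂)
= (4.17/√83.80) / (4.17/√83.80 + 0.993/√44.01) = 0.4555/(0.4555 + 0.1497) = 0.7527.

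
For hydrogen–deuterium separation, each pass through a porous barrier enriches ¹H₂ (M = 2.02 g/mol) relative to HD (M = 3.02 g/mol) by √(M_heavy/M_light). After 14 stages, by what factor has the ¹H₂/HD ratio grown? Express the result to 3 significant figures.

The single-stage factor is √(M_heavy/M_light), so 14 stages give [√(3.02/2.02)]^14 = (3.02/2.02)^(14/2).
= 1.49505^7 = 16.7.

16.7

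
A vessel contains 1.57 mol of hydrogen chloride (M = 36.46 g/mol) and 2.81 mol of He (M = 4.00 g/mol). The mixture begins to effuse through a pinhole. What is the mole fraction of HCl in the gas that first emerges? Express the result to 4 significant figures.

0.1562

Each component's effusion rate ∝ (its partial pressure)·(1/√M) ∝ n_i/√M_i.
x_HCl(eff) = (n_HCl/√M_HCl) / (n_HCl/√M_HCl + n_He/√M_He)
= (1.57/√36.46) / (1.57/√36.46 + 2.81/√4.00) = 0.2600/(0.2600 + 1.405) = 0.1562.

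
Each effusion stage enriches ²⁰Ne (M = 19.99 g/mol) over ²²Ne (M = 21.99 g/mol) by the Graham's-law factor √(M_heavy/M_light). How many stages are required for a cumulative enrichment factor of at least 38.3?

Per stage α = (21.99/19.99)^(1/2) = 1.10005^0.5, giving ln α = 0.04768.
Need α^N ≥ 38.3 ⇒ N ≥ ln(38.3) / ln α = 3.645 / 0.04768 = 76.46.
Minimum whole number of stages: N = 77.

77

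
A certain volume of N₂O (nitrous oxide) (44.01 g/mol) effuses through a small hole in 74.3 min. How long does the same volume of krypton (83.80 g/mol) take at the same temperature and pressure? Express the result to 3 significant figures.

From Graham's law, t_Kr/t_N₂O = √(M_Kr/M_N₂O) = √(83.80/44.01) = √1.904 = 1.380.
So the time for Kr is 74.3 × 1.380 = 103 min.

103 min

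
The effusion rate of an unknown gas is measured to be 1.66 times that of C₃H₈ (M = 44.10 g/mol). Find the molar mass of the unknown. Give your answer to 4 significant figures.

From Graham's law, rate_X/rate_C₃H₈ = √(M_C₃H₈/M_X).
1.66 = √(44.10/M_X)
M_X = 44.10 / 1.66² = 44.10 / 2.756 = 16.00 g/mol

16.00 g/mol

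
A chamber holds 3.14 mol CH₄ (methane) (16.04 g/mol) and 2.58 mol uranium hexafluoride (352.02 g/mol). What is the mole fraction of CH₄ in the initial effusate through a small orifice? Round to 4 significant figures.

0.8508

Rate_i ∝ x_i/√M_i (Graham's law weighted by mole fraction), so the effusate composition follows n_i/√M_i.
x_CH₄(eff) = (n_CH₄/√M_CH₄) / (n_CH₄/√M_CH₄ + n_UF₆/√M_UF₆)
= (3.14/√16.04) / (3.14/√16.04 + 2.58/√352.02) = 0.7840/(0.7840 + 0.1375) = 0.8508.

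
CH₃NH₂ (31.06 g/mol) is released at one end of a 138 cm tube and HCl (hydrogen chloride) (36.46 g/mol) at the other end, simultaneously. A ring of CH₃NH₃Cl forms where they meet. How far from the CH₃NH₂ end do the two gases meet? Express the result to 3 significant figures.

71.8 cm

Graham's law gives d_CH₃NH₂/d_HCl = rate_CH₃NH₂/rate_HCl = √(M_HCl/M_CH₃NH₂) = √(36.46/31.06) = 1.083.
With d_CH₃NH₂ + d_HCl = 138 cm, d_HCl = 138/(1 + 1.083) = 66.24 cm.
d_CH₃NH₂ = 138 − 66.24 = 71.8 cm.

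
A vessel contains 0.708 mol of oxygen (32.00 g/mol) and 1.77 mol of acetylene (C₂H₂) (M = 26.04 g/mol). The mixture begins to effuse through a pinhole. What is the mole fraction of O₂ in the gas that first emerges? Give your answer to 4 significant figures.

Rate_i ∝ x_i/√M_i (Graham's law weighted by mole fraction), so the effusate composition follows n_i/√M_i.
Mole fraction of O₂ in the effusate = (n_O₂/√M_O₂) / (n_O₂/√M_O₂ + n_C₂H₂/√M_C₂H₂)
= (0.708/√32.00) / (0.708/√32.00 + 1.77/√26.04) = 0.1252/(0.1252 + 0.3469) = 0.2652.

0.2652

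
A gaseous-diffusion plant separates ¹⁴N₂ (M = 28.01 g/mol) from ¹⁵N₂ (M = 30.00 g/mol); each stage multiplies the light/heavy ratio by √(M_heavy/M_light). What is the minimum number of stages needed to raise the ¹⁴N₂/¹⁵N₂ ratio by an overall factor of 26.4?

96

With α = √(30.00/28.01) per stage, ln α = ½ ln(1.07105) = 0.03432.
Need α^N ≥ 26.4 ⇒ N ≥ ln(26.4) / ln α = 3.273 / 0.03432 = 95.38.
Rounding up, N = 96 stages.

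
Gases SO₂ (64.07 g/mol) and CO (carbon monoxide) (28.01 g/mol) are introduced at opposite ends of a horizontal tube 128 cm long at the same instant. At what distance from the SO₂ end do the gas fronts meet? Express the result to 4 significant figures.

50.95 cm

Distances travelled in equal time are proportional to diffusion rates, so d_SO₂/d_CO = √(M_CO/M_SO₂) = √(28.01/64.07) = 0.6612.
With d_SO₂ + d_CO = 128 cm, d_CO = 128/(1 + 0.6612) = 77.05 cm.
d_SO₂ = 128 − 77.05 = 50.95 cm.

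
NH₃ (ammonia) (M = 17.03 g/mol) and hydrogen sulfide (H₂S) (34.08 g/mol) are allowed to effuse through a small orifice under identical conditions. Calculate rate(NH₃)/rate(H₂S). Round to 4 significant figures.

From Graham's law, rate_NH₃/rate_H₂S = √(M_H₂S/M_NH₃) = √(34.08/17.03) = √2.001 = 1.415.

1.415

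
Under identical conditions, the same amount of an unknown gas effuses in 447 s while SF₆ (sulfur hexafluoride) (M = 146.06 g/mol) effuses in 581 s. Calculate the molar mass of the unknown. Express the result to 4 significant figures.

86.46 g/mol

Graham's law gives t_X/t_SF₆ = √(M_X/M_SF₆).
447/581 = 0.7694 = √(M_X/146.06)
M_X = 146.06 × 0.7694² = 146.06 × 0.5919 = 86.46 g/mol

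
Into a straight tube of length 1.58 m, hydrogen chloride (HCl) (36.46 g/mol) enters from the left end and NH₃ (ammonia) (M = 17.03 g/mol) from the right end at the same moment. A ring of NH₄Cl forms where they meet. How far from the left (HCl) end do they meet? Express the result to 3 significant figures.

The fronts meet when d_HCl + d_NH₃ = L with d_HCl/d_NH₃ = √(M_NH₃/M_HCl) (Graham's law). Here √(M_NH₃/M_HCl) = √(17.03/36.46) = 0.6834.
With d_HCl + d_NH₃ = 1.58 m, d_NH₃ = 1.58/(1 + 0.6834) = 0.9386 m.
d_HCl = 1.58 − 0.9386 = 0.641 m.

0.641 m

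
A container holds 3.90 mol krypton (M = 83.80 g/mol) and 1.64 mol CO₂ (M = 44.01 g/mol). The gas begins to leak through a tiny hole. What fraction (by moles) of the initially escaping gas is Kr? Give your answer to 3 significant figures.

Rate_i ∝ x_i/√M_i (Graham's law weighted by mole fraction), so the effusate composition follows n_i/√M_i.
x_Kr(eff) = (n_Kr/√M_Kr) / (n_Kr/√M_Kr + n_CO₂/√M_CO₂)
= (3.90/√83.80) / (3.90/√83.80 + 1.64/√44.01) = 0.4260/(0.4260 + 0.2472) = 0.633.

0.633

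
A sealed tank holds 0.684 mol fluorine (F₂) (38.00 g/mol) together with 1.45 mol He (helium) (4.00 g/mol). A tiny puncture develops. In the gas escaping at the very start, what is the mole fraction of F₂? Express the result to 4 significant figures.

0.1327

The effusion rate of species i is ∝ p_i/√M_i ∝ n_i/√M_i.
x_F₂(eff) = (n_F₂/√M_F₂) / (n_F₂/√M_F₂ + n_He/√M_He)
= (0.684/√38.00) / (0.684/√38.00 + 1.45/√4.00) = 0.1110/(0.1110 + 0.7250) = 0.1327.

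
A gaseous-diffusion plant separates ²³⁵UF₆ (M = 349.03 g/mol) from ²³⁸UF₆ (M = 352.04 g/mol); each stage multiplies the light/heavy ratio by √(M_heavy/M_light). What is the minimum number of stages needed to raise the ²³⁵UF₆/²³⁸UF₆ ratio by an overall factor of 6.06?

Per stage α = (352.04/349.03)^(1/2) = 1.00862^0.5, giving ln α = 0.004293.
Need α^N ≥ 6.06 ⇒ N ≥ ln(6.06) / ln α = 1.802 / 0.004293 = 419.64.
Rounding up, N = 420 stages.

420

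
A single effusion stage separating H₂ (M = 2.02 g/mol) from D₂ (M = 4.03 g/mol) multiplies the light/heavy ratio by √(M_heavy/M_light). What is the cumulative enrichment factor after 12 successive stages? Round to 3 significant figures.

63.1

The single-stage factor is √(M_heavy/M_light), so 12 stages give [√(4.03/2.02)]^12 = (4.03/2.02)^(12/2).
= 1.99505^6 = 63.1.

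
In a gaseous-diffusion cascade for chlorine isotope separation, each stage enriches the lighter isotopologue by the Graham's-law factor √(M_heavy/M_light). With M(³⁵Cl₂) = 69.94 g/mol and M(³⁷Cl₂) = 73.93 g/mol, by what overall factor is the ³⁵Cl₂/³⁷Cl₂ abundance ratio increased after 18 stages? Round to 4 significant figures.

1.648

After 18 stages the ratio has grown by (√(73.93/69.94))^18 = (73.93/69.94)^(18/2).
= 1.05705^9 = 1.648.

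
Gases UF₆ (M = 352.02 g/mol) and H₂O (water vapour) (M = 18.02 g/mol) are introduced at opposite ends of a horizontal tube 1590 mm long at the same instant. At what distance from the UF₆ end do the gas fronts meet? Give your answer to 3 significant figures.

Distances travelled in equal time are proportional to diffusion rates, so d_UF₆/d_H₂O = √(M_H₂O/M_UF₆) = √(18.02/352.02) = 0.2263.
With d_UF₆ + d_H₂O = 1590 mm, d_H₂O = 1590/(1 + 0.2263) = 1297 mm.
d_UF₆ = 1590 − 1297 = 293 mm.

293 mm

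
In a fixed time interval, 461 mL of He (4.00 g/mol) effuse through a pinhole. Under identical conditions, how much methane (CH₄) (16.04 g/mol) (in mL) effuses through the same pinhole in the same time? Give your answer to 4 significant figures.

230.2 mL

From Graham's law, rate_CH₄/rate_He = √(M_He/M_CH₄) = √(4.00/16.04) = √0.2494 = 0.4994.
So the volume for CH₄ is 461 × 0.4994 = 230.2 mL.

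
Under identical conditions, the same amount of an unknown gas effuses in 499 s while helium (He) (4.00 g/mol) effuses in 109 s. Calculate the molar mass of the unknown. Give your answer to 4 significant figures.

Using Graham's law: t_X/t_He = √(M_X/M_He).
499/109 = 4.578 = √(M_X/4.00)
M_X = 4.00 × 4.578² = 4.00 × 20.96 = 83.83 g/mol

83.83 g/mol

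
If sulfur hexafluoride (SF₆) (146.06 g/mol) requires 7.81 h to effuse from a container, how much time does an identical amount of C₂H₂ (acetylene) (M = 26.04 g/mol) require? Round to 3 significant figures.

Since effusion rate ∝ 1/√M, t_C₂H₂/t_SF₆ = √(M_C₂H₂/M_SF₆) = √(26.04/146.06) = √0.1783 = 0.4222.
So the time for C₂H₂ is 7.81 × 0.4222 = 3.30 h.

3.30 h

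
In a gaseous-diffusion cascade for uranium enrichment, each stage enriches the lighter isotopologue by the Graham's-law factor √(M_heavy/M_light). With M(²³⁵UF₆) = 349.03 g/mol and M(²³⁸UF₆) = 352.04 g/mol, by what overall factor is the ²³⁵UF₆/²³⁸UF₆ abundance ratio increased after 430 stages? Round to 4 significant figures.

After 430 stages the ratio has grown by (√(352.04/349.03))^430 = (352.04/349.03)^(430/2).
= 1.00862^215 = 6.336.

6.336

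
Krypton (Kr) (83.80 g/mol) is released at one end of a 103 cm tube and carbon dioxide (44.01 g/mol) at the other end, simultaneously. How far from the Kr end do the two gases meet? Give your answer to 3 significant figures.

The fronts meet when d_Kr + d_CO₂ = L with d_Kr/d_CO₂ = √(M_CO₂/M_Kr) (Graham's law). Here √(M_CO₂/M_Kr) = √(44.01/83.80) = 0.7247.
With d_Kr + d_CO₂ = 103 cm, d_CO₂ = 103/(1 + 0.7247) = 59.72 cm.
d_Kr = 103 − 59.72 = 43.3 cm.

43.3 cm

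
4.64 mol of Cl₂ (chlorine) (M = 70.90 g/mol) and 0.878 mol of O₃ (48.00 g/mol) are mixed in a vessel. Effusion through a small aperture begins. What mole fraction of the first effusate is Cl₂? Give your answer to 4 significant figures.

Rate_i ∝ x_i/√M_i (Graham's law weighted by mole fraction), so the effusate composition follows n_i/√M_i.
So x_Cl₂ in the escaping gas = (n_Cl₂/√M_Cl₂) / Σ(n_i/√M_i)
= (4.64/√70.90) / (4.64/√70.90 + 0.878/√48.00) = 0.5511/(0.5511 + 0.1267) = 0.8130.

0.8130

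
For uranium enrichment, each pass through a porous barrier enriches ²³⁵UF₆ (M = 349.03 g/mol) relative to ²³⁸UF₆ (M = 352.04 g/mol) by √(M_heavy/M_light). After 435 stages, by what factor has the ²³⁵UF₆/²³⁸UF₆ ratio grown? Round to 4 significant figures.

The single-stage factor is √(M_heavy/M_light), so 435 stages give [√(352.04/349.03)]^435 = (352.04/349.03)^(435/2).
= 1.00862^(435/2) = 6.473.

6.473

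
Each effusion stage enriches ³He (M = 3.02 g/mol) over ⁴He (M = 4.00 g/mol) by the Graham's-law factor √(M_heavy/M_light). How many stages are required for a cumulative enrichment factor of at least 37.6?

26

With α = √(4.00/3.02) per stage, ln α = ½ ln(1.32450) = 0.1405.
Need α^N ≥ 37.6 ⇒ N ≥ ln(37.6) / ln α = 3.627 / 0.1405 = 25.81.
So at least 26 stages are needed.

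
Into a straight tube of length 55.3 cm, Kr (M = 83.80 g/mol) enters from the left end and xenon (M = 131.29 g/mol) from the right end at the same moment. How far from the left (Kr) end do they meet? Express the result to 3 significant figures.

The fronts meet when d_Kr + d_Xe = L with d_Kr/d_Xe = √(M_Xe/M_Kr) (Graham's law). Here √(M_Xe/M_Kr) = √(131.29/83.80) = 1.252.
With d_Kr + d_Xe = 55.3 cm, d_Xe = 55.3/(1 + 1.252) = 24.56 cm.
d_Kr = 55.3 − 24.56 = 30.7 cm.

30.7 cm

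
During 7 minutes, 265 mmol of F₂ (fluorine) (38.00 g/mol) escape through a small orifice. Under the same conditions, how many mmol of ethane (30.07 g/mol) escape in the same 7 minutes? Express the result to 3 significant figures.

298 mmol

Using Graham's law: rate_C₂H₆/rate_F₂ = √(M_F₂/M_C₂H₆) = √(38.00/30.07) = √1.264 = 1.124.
So the amount for C₂H₆ is 265 × 1.124 = 298 mmol.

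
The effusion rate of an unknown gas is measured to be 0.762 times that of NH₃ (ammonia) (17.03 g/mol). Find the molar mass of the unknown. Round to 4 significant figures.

29.33 g/mol

Since effusion rate ∝ 1/√M, rate_X/rate_NH₃ = √(M_NH₃/M_X).
0.762 = √(17.03/M_X)
M_X = 17.03 / 0.762² = 17.03 / 0.5806 = 29.33 g/mol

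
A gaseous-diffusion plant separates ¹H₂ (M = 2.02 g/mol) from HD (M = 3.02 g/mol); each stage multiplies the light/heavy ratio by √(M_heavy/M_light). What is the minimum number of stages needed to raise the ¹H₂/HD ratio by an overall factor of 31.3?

18

With α = √(3.02/2.02) per stage, ln α = ½ ln(1.49505) = 0.2011.
Need α^N ≥ 31.3 ⇒ N ≥ ln(31.3) / ln α = 3.444 / 0.2011 = 17.13.
Rounding up, N = 18 stages.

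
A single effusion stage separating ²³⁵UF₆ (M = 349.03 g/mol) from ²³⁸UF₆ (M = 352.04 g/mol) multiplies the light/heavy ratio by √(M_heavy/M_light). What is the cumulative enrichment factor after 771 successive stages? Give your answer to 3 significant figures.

27.4

The single-stage factor is √(M_heavy/M_light), so 771 stages give [√(352.04/349.03)]^771 = (352.04/349.03)^(771/2).
= 1.00862^(771/2) = 27.4.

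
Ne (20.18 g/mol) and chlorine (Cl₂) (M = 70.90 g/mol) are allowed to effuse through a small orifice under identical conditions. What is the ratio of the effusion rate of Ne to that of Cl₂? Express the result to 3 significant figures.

By Graham's law, rate_Ne/rate_Cl₂ = √(M_Cl₂/M_Ne) = √(70.90/20.18) = √3.513 = 1.87.

1.87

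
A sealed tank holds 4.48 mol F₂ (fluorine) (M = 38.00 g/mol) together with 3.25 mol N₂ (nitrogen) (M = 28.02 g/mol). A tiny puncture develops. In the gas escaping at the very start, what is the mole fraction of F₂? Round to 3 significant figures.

Rate_i ∝ x_i/√M_i (Graham's law weighted by mole fraction), so the effusate composition follows n_i/√M_i.
Mole fraction of F₂ in the effusate = (n_F₂/√M_F₂) / (n_F₂/√M_F₂ + n_N₂/√M_N₂)
= (4.48/√38.00) / (4.48/√38.00 + 3.25/√28.02) = 0.7268/(0.7268 + 0.6140) = 0.542.

0.542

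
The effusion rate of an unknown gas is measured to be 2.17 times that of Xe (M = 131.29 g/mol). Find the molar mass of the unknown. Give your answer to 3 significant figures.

Since effusion rate ∝ 1/√M, rate_X/rate_Xe = √(M_Xe/M_X).
2.17 = √(131.29/M_X)
M_X = 131.29 / 2.17² = 131.29 / 4.709 = 27.9 g/mol

27.9 g/mol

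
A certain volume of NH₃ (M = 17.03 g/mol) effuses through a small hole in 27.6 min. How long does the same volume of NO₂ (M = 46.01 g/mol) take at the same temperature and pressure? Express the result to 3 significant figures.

45.4 min

By Graham's law, t_NO₂/t_NH₃ = √(M_NO₂/M_NH₃) = √(46.01/17.03) = √2.702 = 1.644.
So the time for NO₂ is 27.6 × 1.644 = 45.4 min.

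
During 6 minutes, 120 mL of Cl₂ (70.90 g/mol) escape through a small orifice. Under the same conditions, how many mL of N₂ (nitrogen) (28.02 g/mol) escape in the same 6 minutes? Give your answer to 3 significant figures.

From Graham's law, rate_N₂/rate_Cl₂ = √(M_Cl₂/M_N₂) = √(70.90/28.02) = √2.530 = 1.591.
So the volume for N₂ is 120 × 1.591 = 191 mL.

191 mL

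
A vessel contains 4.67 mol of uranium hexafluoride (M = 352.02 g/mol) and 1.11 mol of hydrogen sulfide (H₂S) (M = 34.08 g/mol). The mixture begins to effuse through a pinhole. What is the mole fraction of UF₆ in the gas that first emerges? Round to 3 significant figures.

0.567

Rate_i ∝ x_i/√M_i (Graham's law weighted by mole fraction), so the effusate composition follows n_i/√M_i.
Mole fraction of UF₆ in the effusate = (n_UF₆/√M_UF₆) / (n_UF₆/√M_UF₆ + n_H₂S/√M_H₂S)
= (4.67/√352.02) / (4.67/√352.02 + 1.11/√34.08) = 0.2489/(0.2489 + 0.1901) = 0.567.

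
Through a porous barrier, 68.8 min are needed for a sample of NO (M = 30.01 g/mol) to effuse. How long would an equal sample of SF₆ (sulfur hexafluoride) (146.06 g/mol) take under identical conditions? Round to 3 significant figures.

152 min

From Graham's law, t_SF₆/t_NO = √(M_SF₆/M_NO) = √(146.06/30.01) = √4.867 = 2.206.
So the time for SF₆ is 68.8 × 2.206 = 152 min.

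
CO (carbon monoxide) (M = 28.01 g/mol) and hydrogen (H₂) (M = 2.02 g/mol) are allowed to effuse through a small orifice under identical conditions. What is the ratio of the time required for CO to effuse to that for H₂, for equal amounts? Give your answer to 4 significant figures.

Graham's law gives t_CO/t_H₂ = √(M_CO/M_H₂) = √(28.01/2.02) = √13.87 = 3.724.

3.724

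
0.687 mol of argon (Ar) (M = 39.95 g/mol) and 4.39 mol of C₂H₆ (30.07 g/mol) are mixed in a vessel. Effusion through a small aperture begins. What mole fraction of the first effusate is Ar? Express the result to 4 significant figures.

Rate_i ∝ x_i/√M_i (Graham's law weighted by mole fraction), so the effusate composition follows n_i/√M_i.
x_Ar(eff) = (n_Ar/√M_Ar) / (n_Ar/√M_Ar + n_C₂H₆/√M_C₂H₆)
= (0.687/√39.95) / (0.687/√39.95 + 4.39/√30.07) = 0.1087/(0.1087 + 0.8006) = 0.1195.

0.1195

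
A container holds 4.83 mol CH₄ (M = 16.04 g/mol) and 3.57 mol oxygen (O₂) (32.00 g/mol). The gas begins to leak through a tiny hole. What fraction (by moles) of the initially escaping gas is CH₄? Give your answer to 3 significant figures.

0.656

Effusion rate of each component ∝ n_i/√M_i (partial pressure × 1/√M).
Mole fraction of CH₄ in the effusate = (n_CH₄/√M_CH₄) / (n_CH₄/√M_CH₄ + n_O₂/√M_O₂)
= (4.83/√16.04) / (4.83/√16.04 + 3.57/√32.00) = 1.206/(1.206 + 0.6311) = 0.656.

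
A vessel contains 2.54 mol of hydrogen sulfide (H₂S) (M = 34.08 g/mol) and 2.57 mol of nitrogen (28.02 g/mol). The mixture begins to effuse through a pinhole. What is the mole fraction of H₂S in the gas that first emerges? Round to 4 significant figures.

Effusion rate of each component ∝ n_i/√M_i (partial pressure × 1/√M).
So x_H₂S in the escaping gas = (n_H₂S/√M_H₂S) / Σ(n_i/√M_i)
= (2.54/√34.08) / (2.54/√34.08 + 2.57/√28.02) = 0.4351/(0.4351 + 0.4855) = 0.4726.

0.4726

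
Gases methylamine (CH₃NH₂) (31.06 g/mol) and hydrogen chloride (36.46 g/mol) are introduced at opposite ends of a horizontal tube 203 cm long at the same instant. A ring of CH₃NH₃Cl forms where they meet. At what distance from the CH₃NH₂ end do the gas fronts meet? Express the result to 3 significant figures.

106 cm

In equal time, each gas travels a distance ∝ its rate ∝ 1/√M, so d_CH₃NH₂/d_HCl = √(M_HCl/M_CH₃NH₂) = √(36.46/31.06) = 1.083.
With d_CH₃NH₂ + d_HCl = 203 cm, d_HCl = 203/(1 + 1.083) = 97.43 cm.
d_CH₃NH₂ = 203 − 97.43 = 106 cm.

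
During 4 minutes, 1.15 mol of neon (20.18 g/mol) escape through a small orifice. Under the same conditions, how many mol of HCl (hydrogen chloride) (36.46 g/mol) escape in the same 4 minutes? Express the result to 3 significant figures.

0.856 mol

From Graham's law, rate_HCl/rate_Ne = √(M_Ne/M_HCl) = √(20.18/36.46) = √0.5535 = 0.7440.
So the amount for HCl is 1.15 × 0.7440 = 0.856 mol.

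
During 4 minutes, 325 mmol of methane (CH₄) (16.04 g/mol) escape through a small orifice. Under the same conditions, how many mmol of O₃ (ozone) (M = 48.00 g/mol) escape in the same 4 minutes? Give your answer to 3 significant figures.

From Graham's law, rate_O₃/rate_CH₄ = √(M_CH₄/M_O₃) = √(16.04/48.00) = √0.3342 = 0.5781.
So the amount for O₃ is 325 × 0.5781 = 188 mmol.

188 mmol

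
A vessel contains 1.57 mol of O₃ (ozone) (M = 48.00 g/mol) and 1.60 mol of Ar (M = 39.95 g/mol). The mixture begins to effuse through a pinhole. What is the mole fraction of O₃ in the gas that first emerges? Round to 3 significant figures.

Rate_i ∝ x_i/√M_i (Graham's law weighted by mole fraction), so the effusate composition follows n_i/√M_i.
So x_O₃ in the escaping gas = (n_O₃/√M_O₃) / Σ(n_i/√M_i)
= (1.57/√48.00) / (1.57/√48.00 + 1.60/√39.95) = 0.2266/(0.2266 + 0.2531) = 0.472.

0.472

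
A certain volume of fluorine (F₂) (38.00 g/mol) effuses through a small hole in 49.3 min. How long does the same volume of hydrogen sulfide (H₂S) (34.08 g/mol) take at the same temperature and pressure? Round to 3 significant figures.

46.7 min

By Graham's law, t_H₂S/t_F₂ = √(M_H₂S/M_F₂) = √(34.08/38.00) = √0.8968 = 0.9470.
So the time for H₂S is 49.3 × 0.9470 = 46.7 min.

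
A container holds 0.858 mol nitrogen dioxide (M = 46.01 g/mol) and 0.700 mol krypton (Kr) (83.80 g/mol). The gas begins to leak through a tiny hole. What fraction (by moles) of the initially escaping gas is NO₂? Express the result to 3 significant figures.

Each component's effusion rate ∝ (its partial pressure)·(1/√M) ∝ n_i/√M_i.
Mole fraction of NO₂ in the effusate = (n_NO₂/√M_NO₂) / (n_NO₂/√M_NO₂ + n_Kr/√M_Kr)
= (0.858/√46.01) / (0.858/√46.01 + 0.700/√83.80) = 0.1265/(0.1265 + 0.07647) = 0.623.

0.623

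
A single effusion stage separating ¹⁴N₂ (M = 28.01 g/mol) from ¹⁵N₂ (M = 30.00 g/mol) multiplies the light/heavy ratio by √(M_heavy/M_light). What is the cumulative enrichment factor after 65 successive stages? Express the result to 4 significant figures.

Each stage multiplies the ratio by α = √(30.00/28.01), so after 65 stages the overall factor is α^65 = (30.00/28.01)^(65/2).
= 1.07105^(65/2) = 9.306.

9.306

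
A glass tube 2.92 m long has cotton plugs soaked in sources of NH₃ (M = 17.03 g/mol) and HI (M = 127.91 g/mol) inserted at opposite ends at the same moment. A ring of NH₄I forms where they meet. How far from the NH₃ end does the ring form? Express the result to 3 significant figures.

Distances travelled in equal time are proportional to diffusion rates, so d_NH₃/d_HI = √(M_HI/M_NH₃) = √(127.91/17.03) = 2.741.
With d_NH₃ + d_HI = 2.92 m, d_HI = 2.92/(1 + 2.741) = 0.7806 m.
d_NH₃ = 2.92 − 0.7806 = 2.14 m.

2.14 m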